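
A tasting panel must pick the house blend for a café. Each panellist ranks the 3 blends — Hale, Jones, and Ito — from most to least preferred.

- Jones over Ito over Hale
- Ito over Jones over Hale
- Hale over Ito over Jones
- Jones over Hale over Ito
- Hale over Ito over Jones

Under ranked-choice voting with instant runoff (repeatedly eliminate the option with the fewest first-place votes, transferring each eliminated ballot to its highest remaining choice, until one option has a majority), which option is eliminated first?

Ito

Round 1: Hale 2, Jones 2, Ito 1. Ito has the fewest and is eliminated.
Round 2: Jones 3, Hale 2. Jones has a majority.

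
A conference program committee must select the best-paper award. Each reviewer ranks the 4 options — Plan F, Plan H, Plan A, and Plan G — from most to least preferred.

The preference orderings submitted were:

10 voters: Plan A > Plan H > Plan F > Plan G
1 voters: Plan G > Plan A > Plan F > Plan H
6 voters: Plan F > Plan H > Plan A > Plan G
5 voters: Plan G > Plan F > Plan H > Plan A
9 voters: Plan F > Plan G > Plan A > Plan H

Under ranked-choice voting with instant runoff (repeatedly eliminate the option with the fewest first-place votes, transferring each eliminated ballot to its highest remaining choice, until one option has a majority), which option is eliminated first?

Plan H

Round 1: Plan F 15, Plan A 10, Plan G 6, Plan H 0. Plan H has the fewest and is eliminated.
Round 2: Plan F 15, Plan A 10, Plan G 6. Plan G has the fewest and is eliminated.
Round 3: Plan F 20, Plan A 11. Plan F has a majority.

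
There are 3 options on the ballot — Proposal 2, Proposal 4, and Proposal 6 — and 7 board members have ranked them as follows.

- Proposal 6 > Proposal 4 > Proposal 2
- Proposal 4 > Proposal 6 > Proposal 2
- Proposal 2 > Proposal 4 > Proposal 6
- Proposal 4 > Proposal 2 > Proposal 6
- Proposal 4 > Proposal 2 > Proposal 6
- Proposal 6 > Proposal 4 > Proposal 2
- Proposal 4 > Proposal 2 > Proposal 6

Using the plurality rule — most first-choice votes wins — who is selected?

First-place vote totals:
  Proposal 2: 1
  Proposal 4: 4
  Proposal 6: 2
Proposal 4 has the most first-place votes.

Proposal 4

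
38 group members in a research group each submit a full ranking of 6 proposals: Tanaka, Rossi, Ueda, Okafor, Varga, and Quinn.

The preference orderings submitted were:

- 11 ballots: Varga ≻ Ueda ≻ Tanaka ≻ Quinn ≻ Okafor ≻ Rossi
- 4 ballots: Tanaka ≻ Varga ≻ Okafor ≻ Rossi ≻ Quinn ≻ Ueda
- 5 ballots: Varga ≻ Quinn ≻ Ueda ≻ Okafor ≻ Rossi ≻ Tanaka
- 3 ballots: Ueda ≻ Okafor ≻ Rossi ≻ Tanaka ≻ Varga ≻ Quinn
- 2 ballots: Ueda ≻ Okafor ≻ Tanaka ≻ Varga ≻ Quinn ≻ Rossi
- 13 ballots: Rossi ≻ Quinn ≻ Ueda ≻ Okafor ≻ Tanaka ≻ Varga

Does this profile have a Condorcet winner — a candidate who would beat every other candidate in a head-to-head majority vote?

No

Head-to-head results (38 voters total):
Tanaka vs Rossi: Rossi wins 21–17.
Tanaka vs Ueda: Ueda wins 34–4.
Tanaka vs Okafor: Okafor wins 23–15.
Tanaka vs Varga: Tanaka wins 22–16.
Tanaka vs Quinn: Tanaka wins 20–18.
Rossi vs Ueda: Ueda wins 21–17.
Rossi vs Okafor: Okafor wins 25–13.
Rossi vs Varga: Varga wins 22–16.
Rossi vs Quinn: Rossi wins 20–18.
Ueda vs Okafor: Ueda wins 34–4.
Ueda vs Varga: Varga wins 20–18.
Ueda vs Quinn: Quinn wins 22–16.
Okafor vs Varga: Varga wins 20–18.
Okafor vs Quinn: Quinn wins 29–9.
Varga vs Quinn: Varga wins 25–13.
No candidate beats all others: Tanaka beats Varga beats Rossi beats Tanaka, a majority cycle.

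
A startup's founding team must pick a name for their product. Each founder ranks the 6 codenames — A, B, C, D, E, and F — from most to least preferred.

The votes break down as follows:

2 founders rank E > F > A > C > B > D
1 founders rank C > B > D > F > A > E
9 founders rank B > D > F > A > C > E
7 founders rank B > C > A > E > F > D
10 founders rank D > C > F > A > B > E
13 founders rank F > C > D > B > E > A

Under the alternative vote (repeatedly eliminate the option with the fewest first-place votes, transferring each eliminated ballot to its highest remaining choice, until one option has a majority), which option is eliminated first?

Round 1: B 16, F 13, D 10, E 2, C 1, A 0. A has the fewest and is eliminated.
Round 2: B 16, F 13, D 10, E 2, C 1. C has the fewest and is eliminated.
Round 3: B 17, F 13, D 10, E 2. E has the fewest and is eliminated.
Round 4: B 17, F 15, D 10. D has the fewest and is eliminated.
Round 5: F 25, B 17. F has a majority.

A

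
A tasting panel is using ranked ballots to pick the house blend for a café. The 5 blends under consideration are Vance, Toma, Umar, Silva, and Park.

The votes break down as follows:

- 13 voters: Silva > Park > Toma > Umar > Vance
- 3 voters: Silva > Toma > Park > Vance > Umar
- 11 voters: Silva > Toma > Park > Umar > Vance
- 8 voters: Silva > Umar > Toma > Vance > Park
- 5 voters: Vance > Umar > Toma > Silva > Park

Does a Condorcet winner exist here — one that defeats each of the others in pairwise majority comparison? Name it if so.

Silva

Head-to-head results (40 voters total):
Vance vs Toma: Toma wins 35–5.
Vance vs Umar: Umar wins 32–8.
Vance vs Silva: Silva wins 35–5.
Vance vs Park: Park wins 27–13.
Toma vs Umar: Toma wins 27–13.
Toma vs Silva: Silva wins 35–5.
Toma vs Park: Toma wins 27–13.
Umar vs Silva: Silva wins 35–5.
Umar vs Park: Park wins 27–13.
Silva vs Park: Silva wins 40–0.
Silva beats each rival — Vance (35–5), Toma (35–5), Umar (35–5), Park (40–0) — so Silva is the Condorcet winner.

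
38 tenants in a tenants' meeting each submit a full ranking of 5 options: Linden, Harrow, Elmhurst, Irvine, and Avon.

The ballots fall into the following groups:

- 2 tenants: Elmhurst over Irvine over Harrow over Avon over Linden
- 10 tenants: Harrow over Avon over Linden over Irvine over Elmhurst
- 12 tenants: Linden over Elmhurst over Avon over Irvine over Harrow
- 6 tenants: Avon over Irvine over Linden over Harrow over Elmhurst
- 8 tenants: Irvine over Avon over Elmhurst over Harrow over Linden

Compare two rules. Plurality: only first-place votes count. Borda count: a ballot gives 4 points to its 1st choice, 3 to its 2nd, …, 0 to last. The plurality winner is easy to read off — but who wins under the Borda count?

Plurality first-place counts: Linden 12, Harrow 10, Elmhurst 2, Irvine 8, Avon 6 → Linden.
Borda totals: Linden 80, Harrow 58, Elmhurst 60, Irvine 78, Avon 104 → Avon.

Avon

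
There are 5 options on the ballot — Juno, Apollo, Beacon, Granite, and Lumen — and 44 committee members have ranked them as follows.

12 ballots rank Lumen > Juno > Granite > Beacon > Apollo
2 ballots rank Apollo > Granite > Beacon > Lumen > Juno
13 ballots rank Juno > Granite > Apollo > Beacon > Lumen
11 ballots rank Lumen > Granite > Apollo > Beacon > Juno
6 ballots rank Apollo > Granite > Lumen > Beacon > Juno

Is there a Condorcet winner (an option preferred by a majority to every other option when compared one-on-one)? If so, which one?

Lumen

Head-to-head results (44 voters total):
Juno vs Apollo: Juno wins 25–19.
Juno vs Beacon: Juno wins 25–19.
Juno vs Granite: Juno wins 25–19.
Juno vs Lumen: Lumen wins 31–13.
Apollo vs Beacon: Apollo wins 32–12.
Apollo vs Granite: Granite wins 36–8.
Apollo vs Lumen: Lumen wins 23–21.
Beacon vs Granite: Granite wins 44–0.
Beacon vs Lumen: Lumen wins 29–15.
Granite vs Lumen: Lumen wins 23–21.
Lumen beats each rival — Juno (31–13), Apollo (23–21), Beacon (29–15), Granite (23–21) — so Lumen is the Condorcet winner.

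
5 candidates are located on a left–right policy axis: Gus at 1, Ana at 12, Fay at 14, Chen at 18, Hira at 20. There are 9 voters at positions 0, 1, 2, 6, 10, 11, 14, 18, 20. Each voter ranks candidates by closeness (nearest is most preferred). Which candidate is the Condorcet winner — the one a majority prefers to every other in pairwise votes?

Ana

With single-peaked preferences on a line, the Condorcet winner is the candidate closest to the median voter.
The median voter (position 10) is closest to Ana at 12.
Check: Ana vs Gus — voters closer to Ana: 5 of 9.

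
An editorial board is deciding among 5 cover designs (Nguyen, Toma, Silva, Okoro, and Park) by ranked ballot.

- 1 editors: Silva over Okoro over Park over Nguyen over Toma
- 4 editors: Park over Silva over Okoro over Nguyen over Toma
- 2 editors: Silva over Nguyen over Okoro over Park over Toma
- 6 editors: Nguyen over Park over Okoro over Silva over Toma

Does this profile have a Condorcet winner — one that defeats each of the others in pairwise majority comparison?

No

Head-to-head results (13 voters total):
Nguyen vs Toma: Nguyen wins 13–0.
Nguyen vs Silva: Silva wins 7–6.
Nguyen vs Okoro: Nguyen wins 8–5.
Nguyen vs Park: Nguyen wins 8–5.
Toma vs Silva: Silva wins 13–0.
Toma vs Okoro: Okoro wins 13–0.
Toma vs Park: Park wins 13–0.
Silva vs Okoro: Silva wins 7–6.
Silva vs Park: Park wins 10–3.
Okoro vs Park: Park wins 10–3.
No candidate beats all others: Nguyen beats Park beats Silva beats Nguyen, a majority cycle.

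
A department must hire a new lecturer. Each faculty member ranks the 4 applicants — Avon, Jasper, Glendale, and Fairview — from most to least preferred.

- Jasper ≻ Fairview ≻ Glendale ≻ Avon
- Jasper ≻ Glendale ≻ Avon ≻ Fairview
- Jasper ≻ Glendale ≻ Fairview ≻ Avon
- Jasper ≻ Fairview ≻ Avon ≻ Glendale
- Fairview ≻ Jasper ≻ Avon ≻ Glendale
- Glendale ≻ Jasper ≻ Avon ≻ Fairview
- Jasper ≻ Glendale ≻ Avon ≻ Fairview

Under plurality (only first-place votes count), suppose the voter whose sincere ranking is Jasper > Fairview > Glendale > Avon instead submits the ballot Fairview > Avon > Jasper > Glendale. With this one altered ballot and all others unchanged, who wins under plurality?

Jasper

First-place totals with the altered ballot: Avon 0, Jasper 4, Glendale 1, Fairview 2.
The winner is unchanged: still Jasper.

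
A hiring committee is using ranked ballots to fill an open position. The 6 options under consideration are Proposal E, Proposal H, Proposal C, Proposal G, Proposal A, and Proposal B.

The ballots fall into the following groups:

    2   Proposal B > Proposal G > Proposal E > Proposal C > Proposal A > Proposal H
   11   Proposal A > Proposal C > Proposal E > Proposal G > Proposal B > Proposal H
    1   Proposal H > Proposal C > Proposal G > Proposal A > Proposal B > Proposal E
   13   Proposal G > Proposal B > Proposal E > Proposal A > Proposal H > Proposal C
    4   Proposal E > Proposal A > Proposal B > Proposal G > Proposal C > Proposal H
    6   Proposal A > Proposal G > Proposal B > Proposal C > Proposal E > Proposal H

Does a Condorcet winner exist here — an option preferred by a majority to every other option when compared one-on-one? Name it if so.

Head-to-head results (37 voters total):
Proposal E vs Proposal H: Proposal E wins 36–1.
Proposal E vs Proposal C: Proposal E wins 19–18.
Proposal E vs Proposal G: Proposal G wins 22–15.
Proposal E vs Proposal A: Proposal E wins 19–18.
Proposal E vs Proposal B: Proposal B wins 22–15.
Proposal H vs Proposal C: Proposal C wins 23–14.
Proposal H vs Proposal G: Proposal G wins 36–1.
Proposal H vs Proposal A: Proposal A wins 36–1.
Proposal H vs Proposal B: Proposal B wins 36–1.
Proposal C vs Proposal G: Proposal G wins 25–12.
Proposal C vs Proposal A: Proposal A wins 34–3.
Proposal C vs Proposal B: Proposal B wins 25–12.
Proposal G vs Proposal A: Proposal A wins 21–16.
Proposal G vs Proposal B: Proposal G wins 31–6.
Proposal A vs Proposal B: Proposal A wins 22–15.
No candidate beats all others: Proposal E beats Proposal A beats Proposal G beats Proposal E, a majority cycle.

No Condorcet winner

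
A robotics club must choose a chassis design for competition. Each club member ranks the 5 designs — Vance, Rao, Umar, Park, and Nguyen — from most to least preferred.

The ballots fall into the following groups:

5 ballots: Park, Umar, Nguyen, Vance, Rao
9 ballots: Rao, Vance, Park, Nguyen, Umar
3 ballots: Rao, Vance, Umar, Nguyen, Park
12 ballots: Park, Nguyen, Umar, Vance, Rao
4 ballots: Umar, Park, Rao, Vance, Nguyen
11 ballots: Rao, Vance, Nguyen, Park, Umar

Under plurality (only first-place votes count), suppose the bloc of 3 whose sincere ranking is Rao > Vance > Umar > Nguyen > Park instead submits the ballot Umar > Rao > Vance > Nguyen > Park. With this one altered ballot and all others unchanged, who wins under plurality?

Rao

First-place totals with the altered ballot: Vance 0, Rao 20, Umar 7, Park 17, Nguyen 0.
The winner is unchanged: still Rao.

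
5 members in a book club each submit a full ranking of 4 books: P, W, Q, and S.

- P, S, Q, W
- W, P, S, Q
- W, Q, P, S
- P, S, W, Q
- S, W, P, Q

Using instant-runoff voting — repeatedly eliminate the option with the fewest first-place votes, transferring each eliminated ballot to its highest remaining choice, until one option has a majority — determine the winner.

Round 1: P 2, W 2, S 1, Q 0. Q has the fewest and is eliminated.
Round 2: P 2, W 2, S 1. S has the fewest and is eliminated.
Round 3: W 3, P 2. W has a majority.

W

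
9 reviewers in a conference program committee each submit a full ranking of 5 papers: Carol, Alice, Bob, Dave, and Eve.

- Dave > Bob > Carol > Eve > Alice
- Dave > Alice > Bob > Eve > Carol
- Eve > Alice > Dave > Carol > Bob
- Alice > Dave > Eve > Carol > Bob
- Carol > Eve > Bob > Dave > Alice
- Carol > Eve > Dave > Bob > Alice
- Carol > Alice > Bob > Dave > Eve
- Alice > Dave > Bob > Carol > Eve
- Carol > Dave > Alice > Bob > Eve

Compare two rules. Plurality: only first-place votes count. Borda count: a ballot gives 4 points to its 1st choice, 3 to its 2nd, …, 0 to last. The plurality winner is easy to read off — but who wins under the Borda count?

Plurality first-place counts: Carol 4, Alice 2, Bob 0, Dave 2, Eve 1 → Carol.
Borda totals: Carol 21, Alice 19, Bob 13, Dave 23, Eve 14 → Dave.

Dave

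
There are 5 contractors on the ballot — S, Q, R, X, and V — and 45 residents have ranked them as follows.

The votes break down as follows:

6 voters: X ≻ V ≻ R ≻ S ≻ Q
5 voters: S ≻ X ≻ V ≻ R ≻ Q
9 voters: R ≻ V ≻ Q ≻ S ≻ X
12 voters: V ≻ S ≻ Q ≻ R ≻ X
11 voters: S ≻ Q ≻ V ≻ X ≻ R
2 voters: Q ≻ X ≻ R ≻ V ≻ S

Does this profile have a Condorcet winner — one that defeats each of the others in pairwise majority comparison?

Yes

Head-to-head results (45 voters total):
S vs Q: S wins 34–11.
S vs R: S wins 28–17.
S vs X: S wins 37–8.
S vs V: V wins 29–16.
Q vs R: Q wins 25–20.
Q vs X: Q wins 34–11.
Q vs V: V wins 32–13.
R vs X: X wins 24–21.
R vs V: V wins 34–11.
X vs V: V wins 32–13.
V beats each rival — S (29–16), Q (32–13), R (34–11), X (32–13) — so V is the Condorcet winner.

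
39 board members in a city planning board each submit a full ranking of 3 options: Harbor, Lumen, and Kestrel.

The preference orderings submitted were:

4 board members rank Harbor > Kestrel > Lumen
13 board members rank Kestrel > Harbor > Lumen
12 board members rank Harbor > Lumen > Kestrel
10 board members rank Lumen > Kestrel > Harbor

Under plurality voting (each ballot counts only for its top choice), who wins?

Harbor

First-place vote totals:
  Harbor: 16
  Lumen: 10
  Kestrel: 13
Harbor has the most first-place votes.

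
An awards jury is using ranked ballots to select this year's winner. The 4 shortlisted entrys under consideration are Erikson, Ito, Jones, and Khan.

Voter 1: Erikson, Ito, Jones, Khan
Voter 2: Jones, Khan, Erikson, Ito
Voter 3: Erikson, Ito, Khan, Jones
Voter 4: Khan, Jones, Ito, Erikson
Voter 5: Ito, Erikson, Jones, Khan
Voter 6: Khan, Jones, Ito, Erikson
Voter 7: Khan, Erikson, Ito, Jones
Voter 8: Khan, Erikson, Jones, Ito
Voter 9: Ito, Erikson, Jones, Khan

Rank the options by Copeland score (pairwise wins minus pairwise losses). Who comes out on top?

Pairwise results:
  Erikson vs Ito: Erikson wins 5–4.
  Erikson vs Jones: Erikson wins 6–3.
  Erikson vs Khan: Khan wins 5–4.
  Ito vs Jones: Ito wins 5–4.
  Ito vs Khan: Khan wins 5–4.
  Jones vs Khan: Khan wins 5–4.
Copeland scores (wins − losses):
  Erikson: 2 − 1 = 1
  Ito: 1 − 2 = -1
  Jones: 0 − 3 = -3
  Khan: 3 − 0 = 3
Khan has the best Copeland score.

Khan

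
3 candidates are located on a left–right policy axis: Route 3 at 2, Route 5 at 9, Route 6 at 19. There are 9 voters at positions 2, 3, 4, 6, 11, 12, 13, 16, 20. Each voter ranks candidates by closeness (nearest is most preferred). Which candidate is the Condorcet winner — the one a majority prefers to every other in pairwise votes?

Route 5

With single-peaked preferences on a line, the Condorcet winner is the candidate closest to the median voter.
The median voter (position 11) is closest to Route 5 at 9.
Check: Route 5 vs Route 6 — voters closer to Route 5: 7 of 9.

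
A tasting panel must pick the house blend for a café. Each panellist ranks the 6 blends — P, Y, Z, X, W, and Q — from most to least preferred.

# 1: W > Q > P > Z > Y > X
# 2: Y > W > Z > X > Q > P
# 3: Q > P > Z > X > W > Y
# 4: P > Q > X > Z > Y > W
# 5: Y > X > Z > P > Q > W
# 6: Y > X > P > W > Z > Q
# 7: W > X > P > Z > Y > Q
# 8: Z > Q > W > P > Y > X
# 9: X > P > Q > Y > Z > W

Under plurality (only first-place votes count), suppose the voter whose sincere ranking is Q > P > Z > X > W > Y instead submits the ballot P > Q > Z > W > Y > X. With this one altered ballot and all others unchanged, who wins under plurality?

Y

First-place totals with the altered ballot: P 2, Y 3, Z 1, X 1, W 2, Q 0.
The winner is unchanged: still Y.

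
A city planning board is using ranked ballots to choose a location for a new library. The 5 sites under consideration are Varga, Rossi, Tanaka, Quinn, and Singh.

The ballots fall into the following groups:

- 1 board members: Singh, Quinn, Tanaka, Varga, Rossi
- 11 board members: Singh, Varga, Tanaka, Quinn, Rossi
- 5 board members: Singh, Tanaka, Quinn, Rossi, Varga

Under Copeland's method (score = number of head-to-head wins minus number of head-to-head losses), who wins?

Singh

Pairwise results:
  Varga vs Rossi: Varga wins 12–5.
  Varga vs Tanaka: Varga wins 11–6.
  Varga vs Quinn: Varga wins 11–6.
  Varga vs Singh: Singh wins 17–0.
  Rossi vs Tanaka: Tanaka wins 17–0.
  Rossi vs Quinn: Quinn wins 17–0.
  Rossi vs Singh: Singh wins 17–0.
  Tanaka vs Quinn: Tanaka wins 16–1.
  Tanaka vs Singh: Singh wins 17–0.
  Quinn vs Singh: Singh wins 17–0.
Copeland scores (wins − losses):
  Varga: 3 − 1 = 2
  Rossi: 0 − 4 = -4
  Tanaka: 2 − 2 = 0
  Quinn: 1 − 3 = -2
  Singh: 4 − 0 = 4
Singh has the best Copeland score.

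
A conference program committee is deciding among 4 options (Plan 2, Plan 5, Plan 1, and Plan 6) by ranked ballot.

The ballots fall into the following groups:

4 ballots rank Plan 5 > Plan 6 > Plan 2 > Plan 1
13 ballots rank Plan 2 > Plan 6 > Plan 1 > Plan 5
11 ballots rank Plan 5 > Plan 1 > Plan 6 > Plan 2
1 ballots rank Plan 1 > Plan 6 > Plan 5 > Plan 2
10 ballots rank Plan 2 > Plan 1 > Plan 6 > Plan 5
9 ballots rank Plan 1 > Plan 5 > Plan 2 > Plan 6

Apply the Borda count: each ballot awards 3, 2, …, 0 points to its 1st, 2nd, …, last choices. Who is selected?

Plan 1

Borda scores:
  Plan 2: 4·1 + 13·3 + 11·0 + 0 + 10·3 + 9·1 = 82
  Plan 5: 4·3 + 13·0 + 11·3 + 1 + 10·0 + 9·2 = 64
  Plan 1: 4·0 + 13·1 + 11·2 + 3 + 10·2 + 9·3 = 85
  Plan 6: 4·2 + 13·2 + 11·1 + 2 + 10·1 + 9·0 = 57
Plan 1 has the highest total.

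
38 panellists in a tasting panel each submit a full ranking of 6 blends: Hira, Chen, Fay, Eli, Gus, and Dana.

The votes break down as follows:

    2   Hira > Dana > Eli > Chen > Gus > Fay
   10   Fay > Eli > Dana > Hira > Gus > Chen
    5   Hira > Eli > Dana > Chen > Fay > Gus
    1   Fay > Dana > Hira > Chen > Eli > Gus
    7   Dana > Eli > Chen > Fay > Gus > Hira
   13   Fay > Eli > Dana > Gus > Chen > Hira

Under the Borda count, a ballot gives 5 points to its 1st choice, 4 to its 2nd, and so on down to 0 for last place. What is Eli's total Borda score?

147

Borda scores:
  Hira: 2·5 + 10·2 + 5·5 + 3 + 7·0 + 13·0 = 58
  Chen: 2·2 + 10·0 + 5·2 + 2 + 7·3 + 13·1 = 50
  Fay: 2·0 + 10·5 + 5·1 + 5 + 7·2 + 13·5 = 139
  Eli: 2·3 + 10·4 + 5·4 + 1 + 7·4 + 13·4 = 147
  Gus: 2·1 + 10·1 + 5·0 + 0 + 7·1 + 13·2 = 45
  Dana: 2·4 + 10·3 + 5·3 + 4 + 7·5 + 13·3 = 131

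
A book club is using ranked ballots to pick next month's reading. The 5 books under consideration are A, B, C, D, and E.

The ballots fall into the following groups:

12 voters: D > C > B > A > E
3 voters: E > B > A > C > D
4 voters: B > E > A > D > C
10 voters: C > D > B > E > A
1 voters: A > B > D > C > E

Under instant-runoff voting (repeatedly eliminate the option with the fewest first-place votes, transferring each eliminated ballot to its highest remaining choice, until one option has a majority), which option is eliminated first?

Round 1: D 12, C 10, B 4, E 3, A 1. A has the fewest and is eliminated.
Round 2: D 12, C 10, B 5, E 3. E has the fewest and is eliminated.
Round 3: D 12, C 10, B 8. B has the fewest and is eliminated.
Round 4: D 17, C 13. D has a majority.

A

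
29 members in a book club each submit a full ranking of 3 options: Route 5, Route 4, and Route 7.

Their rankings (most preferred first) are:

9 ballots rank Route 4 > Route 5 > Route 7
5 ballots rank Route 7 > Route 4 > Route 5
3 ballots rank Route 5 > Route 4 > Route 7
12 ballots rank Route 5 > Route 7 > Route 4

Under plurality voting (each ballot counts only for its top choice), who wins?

Route 5

First-place vote totals:
  Route 5: 15
  Route 4: 9
  Route 7: 5
Route 5 has the most first-place votes.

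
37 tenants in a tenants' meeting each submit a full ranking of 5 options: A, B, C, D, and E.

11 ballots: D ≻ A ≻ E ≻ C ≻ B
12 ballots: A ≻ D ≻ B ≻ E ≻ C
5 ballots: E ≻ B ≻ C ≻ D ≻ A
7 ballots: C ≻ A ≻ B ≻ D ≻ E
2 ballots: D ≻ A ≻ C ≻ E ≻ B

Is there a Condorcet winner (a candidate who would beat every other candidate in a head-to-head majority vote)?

Yes

Head-to-head results (37 voters total):
A vs B: A wins 32–5.
A vs C: A wins 25–12.
A vs D: A wins 19–18.
A vs E: A wins 32–5.
B vs C: C wins 20–17.
B vs D: D wins 25–12.
B vs E: B wins 19–18.
C vs D: D wins 25–12.
C vs E: E wins 28–9.
D vs E: D wins 32–5.
A beats each rival — B (32–5), C (25–12), D (19–18), E (32–5) — so A is the Condorcet winner.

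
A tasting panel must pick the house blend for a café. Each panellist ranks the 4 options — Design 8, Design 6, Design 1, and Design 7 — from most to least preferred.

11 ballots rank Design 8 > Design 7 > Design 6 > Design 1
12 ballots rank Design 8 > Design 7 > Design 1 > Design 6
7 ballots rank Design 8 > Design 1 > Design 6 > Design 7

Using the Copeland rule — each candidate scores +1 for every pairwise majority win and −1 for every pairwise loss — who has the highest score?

Design 8

Pairwise results:
  Design 8 vs Design 6: Design 8 wins 30–0.
  Design 8 vs Design 1: Design 8 wins 30–0.
  Design 8 vs Design 7: Design 8 wins 30–0.
  Design 6 vs Design 1: Design 1 wins 19–11.
  Design 6 vs Design 7: Design 7 wins 23–7.
  Design 1 vs Design 7: Design 7 wins 23–7.
Copeland scores (wins − losses):
  Design 8: 3 − 0 = 3
  Design 6: 0 − 3 = -3
  Design 1: 1 − 2 = -1
  Design 7: 2 − 1 = 1
Design 8 has the best Copeland score.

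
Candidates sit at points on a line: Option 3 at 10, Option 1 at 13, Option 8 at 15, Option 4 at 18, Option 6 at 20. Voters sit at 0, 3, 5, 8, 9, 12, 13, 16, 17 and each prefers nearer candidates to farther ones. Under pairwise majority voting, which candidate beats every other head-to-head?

Option 3

With single-peaked preferences on a line, the Condorcet winner is the candidate closest to the median voter.
The median voter (position 9) is closest to Option 3 at 10.
Check: Option 3 vs Option 1 — voters closer to Option 3: 5 of 9.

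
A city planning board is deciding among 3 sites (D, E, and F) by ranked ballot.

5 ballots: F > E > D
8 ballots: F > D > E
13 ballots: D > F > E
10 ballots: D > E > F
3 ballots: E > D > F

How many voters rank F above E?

26

Ballots ranking F above E: 5+8+13 = 26.
Ballots ranking E above F: 10+3 = 13.
So 26 of 39 voters prefer F to E.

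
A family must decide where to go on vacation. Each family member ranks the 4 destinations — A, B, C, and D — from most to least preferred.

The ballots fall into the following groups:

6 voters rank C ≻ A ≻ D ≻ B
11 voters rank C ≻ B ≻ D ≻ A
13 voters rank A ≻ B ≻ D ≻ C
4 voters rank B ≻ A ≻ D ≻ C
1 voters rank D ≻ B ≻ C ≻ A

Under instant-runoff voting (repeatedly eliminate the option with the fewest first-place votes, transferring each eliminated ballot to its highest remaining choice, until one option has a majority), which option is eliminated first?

Round 1: C 17, A 13, B 4, D 1. D has the fewest and is eliminated.
Round 2: C 17, A 13, B 5. B has the fewest and is eliminated.
Round 3: C 18, A 17. C has a majority.

D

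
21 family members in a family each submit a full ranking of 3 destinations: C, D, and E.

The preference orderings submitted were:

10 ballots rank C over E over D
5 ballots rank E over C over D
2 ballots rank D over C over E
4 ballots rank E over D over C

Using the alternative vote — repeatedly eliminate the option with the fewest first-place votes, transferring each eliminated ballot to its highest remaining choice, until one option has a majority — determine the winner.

C

Round 1: C 10, E 9, D 2. D has the fewest and is eliminated.
Round 2: C 12, E 9. C has a majority.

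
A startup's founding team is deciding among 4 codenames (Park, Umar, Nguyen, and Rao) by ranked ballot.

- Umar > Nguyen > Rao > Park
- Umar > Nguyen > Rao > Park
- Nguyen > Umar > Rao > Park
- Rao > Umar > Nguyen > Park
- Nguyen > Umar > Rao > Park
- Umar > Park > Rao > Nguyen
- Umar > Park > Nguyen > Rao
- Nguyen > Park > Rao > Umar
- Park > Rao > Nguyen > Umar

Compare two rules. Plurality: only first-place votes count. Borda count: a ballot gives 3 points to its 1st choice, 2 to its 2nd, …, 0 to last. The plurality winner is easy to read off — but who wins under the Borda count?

Umar

Plurality first-place counts: Park 1, Umar 4, Nguyen 3, Rao 1 → Umar.
Borda totals: Park 9, Umar 18, Nguyen 16, Rao 11 → Umar.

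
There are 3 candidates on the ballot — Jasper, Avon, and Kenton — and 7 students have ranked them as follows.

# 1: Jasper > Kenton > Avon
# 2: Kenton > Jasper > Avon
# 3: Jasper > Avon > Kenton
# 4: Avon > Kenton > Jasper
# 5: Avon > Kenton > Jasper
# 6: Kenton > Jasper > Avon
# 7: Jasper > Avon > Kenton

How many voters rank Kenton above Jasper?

Ballots ranking Kenton above Jasper: 4.
Ballots ranking Jasper above Kenton: 3.
So 4 of 7 voters prefer Kenton to Jasper.

4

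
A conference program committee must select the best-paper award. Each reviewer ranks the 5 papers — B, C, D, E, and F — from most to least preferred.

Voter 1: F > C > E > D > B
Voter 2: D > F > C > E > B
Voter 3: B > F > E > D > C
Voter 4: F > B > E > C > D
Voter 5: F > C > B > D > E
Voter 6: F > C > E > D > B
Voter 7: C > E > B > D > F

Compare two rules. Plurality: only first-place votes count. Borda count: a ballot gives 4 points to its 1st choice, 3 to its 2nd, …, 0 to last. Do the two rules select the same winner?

Yes

Plurality first-place counts: B 1, C 1, D 1, E 0, F 4 → F.
Borda totals: B 11, C 16, D 9, E 12, F 22 → F.
The two rules agree on F.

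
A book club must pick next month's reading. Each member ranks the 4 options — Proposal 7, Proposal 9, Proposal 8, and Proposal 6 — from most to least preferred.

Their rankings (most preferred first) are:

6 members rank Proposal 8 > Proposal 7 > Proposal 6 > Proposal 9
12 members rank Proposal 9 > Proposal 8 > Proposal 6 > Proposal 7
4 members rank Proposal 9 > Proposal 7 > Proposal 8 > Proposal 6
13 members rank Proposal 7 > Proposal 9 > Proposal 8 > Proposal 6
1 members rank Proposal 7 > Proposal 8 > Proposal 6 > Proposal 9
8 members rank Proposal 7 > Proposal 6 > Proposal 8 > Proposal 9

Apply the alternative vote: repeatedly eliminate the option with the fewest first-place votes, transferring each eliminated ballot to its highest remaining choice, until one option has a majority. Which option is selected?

Proposal 7

Round 1: Proposal 7 22, Proposal 9 16, Proposal 8 6, Proposal 6 0. Proposal 6 has the fewest and is eliminated.
Round 2: Proposal 7 22, Proposal 9 16, Proposal 8 6. Proposal 8 has the fewest and is eliminated.
Round 3: Proposal 7 28, Proposal 9 16. Proposal 7 has a majority.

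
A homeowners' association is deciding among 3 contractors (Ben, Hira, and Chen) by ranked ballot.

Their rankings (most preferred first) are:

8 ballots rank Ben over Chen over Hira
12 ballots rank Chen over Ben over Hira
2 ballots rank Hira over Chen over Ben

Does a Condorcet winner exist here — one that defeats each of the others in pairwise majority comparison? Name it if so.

Head-to-head results (22 voters total):
Ben vs Hira: Ben wins 20–2.
Ben vs Chen: Chen wins 14–8.
Hira vs Chen: Chen wins 20–2.
Chen beats each rival — Ben (14–8), Hira (20–2) — so Chen is the Condorcet winner.

Chen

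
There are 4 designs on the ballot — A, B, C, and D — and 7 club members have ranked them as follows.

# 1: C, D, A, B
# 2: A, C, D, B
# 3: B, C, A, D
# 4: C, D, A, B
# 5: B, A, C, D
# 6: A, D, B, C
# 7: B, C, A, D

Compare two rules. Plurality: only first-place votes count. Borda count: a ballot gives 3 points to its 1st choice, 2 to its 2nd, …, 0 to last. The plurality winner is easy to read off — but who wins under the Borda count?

Plurality first-place counts: A 2, B 3, C 2, D 0 → B.
Borda totals: A 12, B 10, C 13, D 7 → C.

C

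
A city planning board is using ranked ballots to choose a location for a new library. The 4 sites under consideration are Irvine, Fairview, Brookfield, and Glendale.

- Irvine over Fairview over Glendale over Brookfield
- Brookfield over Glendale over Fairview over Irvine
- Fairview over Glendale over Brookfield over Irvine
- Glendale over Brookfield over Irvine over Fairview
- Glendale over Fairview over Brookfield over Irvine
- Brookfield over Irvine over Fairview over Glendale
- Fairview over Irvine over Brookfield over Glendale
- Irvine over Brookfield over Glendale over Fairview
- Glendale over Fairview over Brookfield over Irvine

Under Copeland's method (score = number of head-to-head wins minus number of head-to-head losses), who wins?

Pairwise results:
  Irvine vs Fairview: Fairview wins 5–4.
  Irvine vs Brookfield: Brookfield wins 6–3.
  Irvine vs Glendale: Glendale wins 5–4.
  Fairview vs Brookfield: Fairview wins 5–4.
  Fairview vs Glendale: Glendale wins 5–4.
  Brookfield vs Glendale: Glendale wins 5–4.
Copeland scores (wins − losses):
  Irvine: 0 − 3 = -3
  Fairview: 2 − 1 = 1
  Brookfield: 1 − 2 = -1
  Glendale: 3 − 0 = 3
Glendale has the best Copeland score.

Glendale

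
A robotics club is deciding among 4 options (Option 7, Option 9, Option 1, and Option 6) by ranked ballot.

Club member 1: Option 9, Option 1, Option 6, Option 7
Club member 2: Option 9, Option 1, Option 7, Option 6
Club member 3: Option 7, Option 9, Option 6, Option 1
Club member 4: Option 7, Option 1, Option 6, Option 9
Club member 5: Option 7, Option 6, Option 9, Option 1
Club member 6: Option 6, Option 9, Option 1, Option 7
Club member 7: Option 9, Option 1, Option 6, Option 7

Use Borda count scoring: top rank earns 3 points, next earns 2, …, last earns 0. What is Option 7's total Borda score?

10

Borda scores:
  Option 7: 0 + 1 + 3 + 3 + 3 + 0 + 0 = 10
  Option 9: 3 + 3 + 2 + 0 + 1 + 2 + 3 = 14
  Option 1: 2 + 2 + 0 + 2 + 0 + 1 + 2 = 9
  Option 6: 1 + 0 + 1 + 1 + 2 + 3 + 1 = 9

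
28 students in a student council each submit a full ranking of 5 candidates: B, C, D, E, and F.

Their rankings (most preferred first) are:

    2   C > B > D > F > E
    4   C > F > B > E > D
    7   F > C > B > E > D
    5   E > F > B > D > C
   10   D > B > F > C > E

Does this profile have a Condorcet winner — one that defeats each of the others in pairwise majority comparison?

Yes

Head-to-head results (28 voters total):
B vs C: B wins 15–13.
B vs D: B wins 18–10.
B vs E: B wins 23–5.
B vs F: F wins 16–12.
C vs D: D wins 15–13.
C vs E: C wins 23–5.
C vs F: F wins 22–6.
D vs E: E wins 16–12.
D vs F: F wins 16–12.
E vs F: F wins 23–5.
F beats each rival — B (16–12), C (22–6), D (16–12), E (23–5) — so F is the Condorcet winner.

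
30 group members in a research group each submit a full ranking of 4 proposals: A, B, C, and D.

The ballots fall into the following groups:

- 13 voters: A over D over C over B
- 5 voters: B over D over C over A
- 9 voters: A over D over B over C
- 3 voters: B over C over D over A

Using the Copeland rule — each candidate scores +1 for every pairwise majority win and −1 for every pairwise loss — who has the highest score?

A

Pairwise results:
  A vs B: A wins 22–8.
  A vs C: A wins 22–8.
  A vs D: A wins 22–8.
  B vs C: B wins 17–13.
  B vs D: D wins 22–8.
  C vs D: D wins 27–3.
Copeland scores (wins − losses):
  A: 3 − 0 = 3
  B: 1 − 2 = -1
  C: 0 − 3 = -3
  D: 2 − 1 = 1
A has the best Copeland score.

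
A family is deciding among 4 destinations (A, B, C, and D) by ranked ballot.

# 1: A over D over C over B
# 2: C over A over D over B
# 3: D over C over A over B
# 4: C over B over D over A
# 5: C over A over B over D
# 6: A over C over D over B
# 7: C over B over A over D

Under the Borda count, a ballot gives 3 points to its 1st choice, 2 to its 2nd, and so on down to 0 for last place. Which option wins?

Borda scores:
  A: 3 + 2 + 1 + 0 + 2 + 3 + 1 = 12
  B: 0 + 0 + 0 + 2 + 1 + 0 + 2 = 5
  C: 1 + 3 + 2 + 3 + 3 + 2 + 3 = 17
  D: 2 + 1 + 3 + 1 + 0 + 1 + 0 = 8
C has the highest total.

C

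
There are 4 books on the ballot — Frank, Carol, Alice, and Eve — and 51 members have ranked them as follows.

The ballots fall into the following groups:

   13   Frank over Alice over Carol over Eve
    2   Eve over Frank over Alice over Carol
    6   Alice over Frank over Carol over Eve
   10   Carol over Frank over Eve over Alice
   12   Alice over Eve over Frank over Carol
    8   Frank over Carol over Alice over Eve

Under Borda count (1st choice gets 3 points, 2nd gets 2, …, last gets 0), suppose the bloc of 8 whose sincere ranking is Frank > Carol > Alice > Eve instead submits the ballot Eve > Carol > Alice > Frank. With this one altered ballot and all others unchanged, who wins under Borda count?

Alice

Borda totals with the altered ballot: Frank 87, Carol 65, Alice 90, Eve 64.
The switch changes the winner from Frank to Alice.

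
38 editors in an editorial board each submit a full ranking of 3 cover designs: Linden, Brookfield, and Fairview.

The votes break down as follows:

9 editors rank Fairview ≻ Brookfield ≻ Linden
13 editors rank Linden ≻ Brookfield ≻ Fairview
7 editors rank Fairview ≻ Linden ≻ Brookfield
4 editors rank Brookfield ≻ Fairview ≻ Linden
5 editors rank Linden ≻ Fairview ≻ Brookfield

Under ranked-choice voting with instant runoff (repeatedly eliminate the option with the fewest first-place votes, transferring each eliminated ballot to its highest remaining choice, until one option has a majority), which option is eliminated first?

Round 1: Linden 18, Fairview 16, Brookfield 4. Brookfield has the fewest and is eliminated.
Round 2: Fairview 20, Linden 18. Fairview has a majority.

Brookfield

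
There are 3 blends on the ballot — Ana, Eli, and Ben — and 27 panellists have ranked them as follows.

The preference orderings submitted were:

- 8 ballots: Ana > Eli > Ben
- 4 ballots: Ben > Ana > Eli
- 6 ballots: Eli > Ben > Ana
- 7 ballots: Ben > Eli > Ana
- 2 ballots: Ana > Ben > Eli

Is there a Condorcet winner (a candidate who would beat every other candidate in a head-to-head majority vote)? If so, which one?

Head-to-head results (27 voters total):
Ana vs Eli: Ana wins 14–13.
Ana vs Ben: Ben wins 17–10.
Eli vs Ben: Eli wins 14–13.
No candidate beats all others: Ana beats Eli beats Ben beats Ana, a majority cycle.

No Condorcet winner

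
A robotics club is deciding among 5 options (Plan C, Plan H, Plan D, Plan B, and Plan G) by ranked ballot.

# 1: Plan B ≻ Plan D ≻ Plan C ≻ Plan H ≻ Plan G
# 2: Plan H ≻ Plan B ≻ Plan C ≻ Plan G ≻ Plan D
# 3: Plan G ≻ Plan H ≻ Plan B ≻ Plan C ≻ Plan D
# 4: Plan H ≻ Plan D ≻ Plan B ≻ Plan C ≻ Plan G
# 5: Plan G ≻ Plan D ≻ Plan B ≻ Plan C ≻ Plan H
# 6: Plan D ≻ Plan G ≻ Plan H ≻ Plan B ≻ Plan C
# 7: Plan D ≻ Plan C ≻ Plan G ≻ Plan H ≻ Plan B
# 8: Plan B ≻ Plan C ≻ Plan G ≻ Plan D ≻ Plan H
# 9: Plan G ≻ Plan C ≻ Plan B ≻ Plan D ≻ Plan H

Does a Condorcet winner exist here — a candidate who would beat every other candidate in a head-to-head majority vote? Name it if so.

There is no Condorcet winner

Head-to-head results (9 voters total):
Plan C vs Plan H: Plan C wins 5–4.
Plan C vs Plan D: Plan D wins 5–4.
Plan C vs Plan B: Plan B wins 7–2.
Plan C vs Plan G: Plan C wins 5–4.
Plan H vs Plan D: Plan D wins 6–3.
Plan H vs Plan B: Plan H wins 5–4.
Plan H vs Plan G: Plan G wins 6–3.
Plan D vs Plan B: Plan B wins 5–4.
Plan D vs Plan G: Plan G wins 5–4.
Plan B vs Plan G: Plan G wins 5–4.
No candidate beats all others: Plan C beats Plan H beats Plan B beats Plan C, a majority cycle.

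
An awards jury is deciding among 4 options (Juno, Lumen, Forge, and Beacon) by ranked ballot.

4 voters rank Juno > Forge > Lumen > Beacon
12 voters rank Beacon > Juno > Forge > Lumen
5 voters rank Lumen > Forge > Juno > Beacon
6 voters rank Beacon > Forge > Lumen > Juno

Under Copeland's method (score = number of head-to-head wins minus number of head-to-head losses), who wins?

Pairwise results:
  Juno vs Lumen: Juno wins 16–11.
  Juno vs Forge: Juno wins 16–11.
  Juno vs Beacon: Beacon wins 18–9.
  Lumen vs Forge: Forge wins 22–5.
  Lumen vs Beacon: Beacon wins 18–9.
  Forge vs Beacon: Beacon wins 18–9.
Copeland scores (wins − losses):
  Juno: 2 − 1 = 1
  Lumen: 0 − 3 = -3
  Forge: 1 − 2 = -1
  Beacon: 3 − 0 = 3
Beacon has the best Copeland score.

Beacon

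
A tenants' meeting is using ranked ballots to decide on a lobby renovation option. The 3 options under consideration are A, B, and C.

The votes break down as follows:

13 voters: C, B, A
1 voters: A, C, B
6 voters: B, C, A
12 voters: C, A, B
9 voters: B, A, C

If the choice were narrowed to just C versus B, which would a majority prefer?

Ballots ranking C above B: 13+1+12 = 26.
Ballots ranking B above C: 6+9 = 15.
C wins the head-to-head, 26–15.

C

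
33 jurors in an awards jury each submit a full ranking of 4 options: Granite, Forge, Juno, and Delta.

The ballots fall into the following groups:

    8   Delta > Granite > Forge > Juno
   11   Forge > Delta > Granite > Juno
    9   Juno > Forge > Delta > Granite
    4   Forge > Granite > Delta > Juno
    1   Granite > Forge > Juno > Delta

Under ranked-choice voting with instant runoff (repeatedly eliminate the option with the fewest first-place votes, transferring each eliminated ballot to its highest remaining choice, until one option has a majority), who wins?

Round 1: Forge 15, Juno 9, Delta 8, Granite 1. Granite has the fewest and is eliminated.
Round 2: Forge 16, Juno 9, Delta 8. Delta has the fewest and is eliminated.
Round 3: Forge 24, Juno 9. Forge has a majority.

Forge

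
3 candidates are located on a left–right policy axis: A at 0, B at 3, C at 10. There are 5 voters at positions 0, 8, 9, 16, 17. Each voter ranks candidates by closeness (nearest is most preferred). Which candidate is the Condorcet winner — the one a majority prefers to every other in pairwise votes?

C

With single-peaked preferences on a line, the Condorcet winner is the candidate closest to the median voter.
The median voter (position 9) is closest to C at 10.
Check: C vs A — voters closer to C: 4 of 5.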